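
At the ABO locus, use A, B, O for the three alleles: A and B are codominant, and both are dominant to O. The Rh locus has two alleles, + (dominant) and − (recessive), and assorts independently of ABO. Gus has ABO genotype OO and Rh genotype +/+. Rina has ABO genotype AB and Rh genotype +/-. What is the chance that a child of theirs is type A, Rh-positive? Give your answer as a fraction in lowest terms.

ABO cross OO × AB → offspring phenotypes: 1/2 A, 1/2 B.
Rh cross +/+ × +/- → 1 Rh+.
Independent loci: P(type A, Rh-positive) = 1/2 × 1 = 1/2.

1/2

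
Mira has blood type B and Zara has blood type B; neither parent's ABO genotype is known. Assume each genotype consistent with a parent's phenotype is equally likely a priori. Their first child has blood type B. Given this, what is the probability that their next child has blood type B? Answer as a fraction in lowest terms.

Possible genotypes: Mira ∈ {BB, BO}; Zara ∈ {BB, BO}.
Weight each parental genotype pair by prior × P(type-B child):
  BB × BB: posterior weight 4/15; P(next child type B) = 1.
  BB × BO: posterior weight 4/15; P(next child type B) = 1.
  BO × BB: posterior weight 4/15; P(next child type B) = 1.
  BO × BO: posterior weight 1/5; P(next child type B) = 3/4.
Weighted sum = 19/20.

19/20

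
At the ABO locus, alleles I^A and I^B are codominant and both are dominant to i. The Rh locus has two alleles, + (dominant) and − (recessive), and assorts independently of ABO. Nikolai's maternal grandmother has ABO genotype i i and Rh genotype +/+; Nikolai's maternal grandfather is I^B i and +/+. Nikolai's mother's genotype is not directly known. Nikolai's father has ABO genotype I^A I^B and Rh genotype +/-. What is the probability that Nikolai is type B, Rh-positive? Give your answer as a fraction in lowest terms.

1/2

Nikolai's mother's ABO genotype from i i × I^B i: 1/2 I^B i, 1/2 i i.
Crossing each possibility with the father I^A I^B and summing P(type B): 1/2·1/2 + 1/2·1/2 = 1/2.
Similarly for Rh via the mother's Rh distribution: P(Rh+) = 1.
Independent loci: 1/2 × 1 = 1/2.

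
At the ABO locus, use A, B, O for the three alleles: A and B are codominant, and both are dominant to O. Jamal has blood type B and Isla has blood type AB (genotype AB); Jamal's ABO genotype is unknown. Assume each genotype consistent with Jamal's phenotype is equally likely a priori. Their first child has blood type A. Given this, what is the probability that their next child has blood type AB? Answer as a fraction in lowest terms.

Possible genotypes: Jamal ∈ {BB, BO}; Isla ∈ {AB}.
Weight each parental genotype pair by prior × P(type-A child):
  BO × AB: posterior weight 1; P(next child type AB) = 1/4.
Weighted sum = 1/4.

1/4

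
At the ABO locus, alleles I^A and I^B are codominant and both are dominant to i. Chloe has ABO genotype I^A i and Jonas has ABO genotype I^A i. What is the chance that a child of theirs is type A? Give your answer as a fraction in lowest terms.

ABO cross I^A i × I^A i → offspring phenotypes: 1/4 O, 3/4 A.
So P(type A) = 3/4.

3/4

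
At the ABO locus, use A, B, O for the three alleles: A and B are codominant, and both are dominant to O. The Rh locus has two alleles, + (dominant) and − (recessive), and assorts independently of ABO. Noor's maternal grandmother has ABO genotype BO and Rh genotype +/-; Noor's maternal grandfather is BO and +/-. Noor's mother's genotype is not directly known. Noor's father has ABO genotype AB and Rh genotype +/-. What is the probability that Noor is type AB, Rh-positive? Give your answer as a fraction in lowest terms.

Noor's mother's ABO genotype from BO × BO: 1/4 BB, 1/2 BO, 1/4 OO.
Crossing each possibility with the father AB and summing P(type AB): 1/4·1/2 + 1/2·1/4 + 1/4·0 = 1/4.
Similarly for Rh via the mother's Rh distribution: P(Rh+) = 3/4.
Independent loci: 1/4 × 3/4 = 3/16.

3/16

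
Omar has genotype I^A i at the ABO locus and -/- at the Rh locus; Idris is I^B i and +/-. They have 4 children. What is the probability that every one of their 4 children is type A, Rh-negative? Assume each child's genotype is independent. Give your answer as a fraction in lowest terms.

ABO cross I^A i × I^B i → 1/4 O, 1/4 A, 1/4 B, 1/4 AB.
Rh cross -/- × +/- → 1/2 Rh+, 1/2 Rh-; so P(type A, Rh-negative) = 1/4 × 1/2 = 1/8 per child.
All 4 independent: (1/8)^4 = 1/4096.

1/4096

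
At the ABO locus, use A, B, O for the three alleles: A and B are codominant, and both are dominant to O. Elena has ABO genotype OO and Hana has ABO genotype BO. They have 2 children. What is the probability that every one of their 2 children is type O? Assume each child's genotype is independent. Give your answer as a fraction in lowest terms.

ABO cross OO × BO → 1/2 O, 1/2 B.
So P(type O) = 1/2 per child.
All 2 independent: (1/2)^2 = 1/4.

1/4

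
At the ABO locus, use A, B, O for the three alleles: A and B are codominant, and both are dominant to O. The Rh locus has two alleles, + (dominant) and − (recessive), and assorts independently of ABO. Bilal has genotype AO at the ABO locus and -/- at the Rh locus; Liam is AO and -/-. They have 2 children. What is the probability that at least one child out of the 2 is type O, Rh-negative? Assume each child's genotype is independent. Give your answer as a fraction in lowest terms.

ABO cross AO × AO → 1/4 O, 3/4 A.
Rh cross -/- × -/- → 1 Rh-; so P(type O, Rh-negative) = 1/4 × 1 = 1/4 per child.
P(none) = (3/4)^2 = 9/16; P(at least one) = 1 − 9/16 = 7/16.

7/16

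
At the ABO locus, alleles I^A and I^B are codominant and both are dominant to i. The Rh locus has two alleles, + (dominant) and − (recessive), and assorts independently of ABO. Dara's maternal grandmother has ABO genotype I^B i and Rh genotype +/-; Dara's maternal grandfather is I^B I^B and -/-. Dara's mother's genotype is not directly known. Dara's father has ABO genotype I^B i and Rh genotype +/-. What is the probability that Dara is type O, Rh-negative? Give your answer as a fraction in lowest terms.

Dara's mother's ABO genotype from I^B i × I^B I^B: 1/2 I^B I^B, 1/2 I^B i.
Crossing each possibility with the father I^B i and summing P(type O): 1/2·0 + 1/2·1/4 = 1/8.
Similarly for Rh via the mother's Rh distribution: P(Rh-) = 3/8.
Independent loci: 1/8 × 3/8 = 3/64.

3/64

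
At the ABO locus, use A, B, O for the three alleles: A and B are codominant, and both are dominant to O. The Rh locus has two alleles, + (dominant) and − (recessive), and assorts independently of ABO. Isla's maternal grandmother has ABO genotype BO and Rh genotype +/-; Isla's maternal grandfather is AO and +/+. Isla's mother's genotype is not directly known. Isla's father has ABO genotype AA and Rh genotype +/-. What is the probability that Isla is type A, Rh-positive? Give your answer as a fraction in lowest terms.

21/32

Isla's mother's ABO genotype from BO × AO: 1/4 AB, 1/4 AO, 1/4 BO, 1/4 OO.
Crossing each possibility with the father AA and summing P(type A): 1/4·1/2 + 1/4·1 + 1/4·1/2 + 1/4·1 = 3/4.
Similarly for Rh via the mother's Rh distribution: P(Rh+) = 7/8.
Independent loci: 3/4 × 7/8 = 21/32.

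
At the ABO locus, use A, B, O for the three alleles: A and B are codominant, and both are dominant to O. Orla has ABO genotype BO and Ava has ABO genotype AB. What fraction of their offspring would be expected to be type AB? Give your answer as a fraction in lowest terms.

1/4

ABO cross BO × AB → offspring phenotypes: 1/4 A, 1/2 B, 1/4 AB.
So P(type AB) = 1/4.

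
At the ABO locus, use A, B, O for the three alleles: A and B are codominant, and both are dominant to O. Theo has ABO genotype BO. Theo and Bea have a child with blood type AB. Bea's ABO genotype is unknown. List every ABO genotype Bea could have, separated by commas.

For each candidate genotype of Bea, check whether crossing it with BO can produce every observed child phenotype.
  AA → possible child types {A, AB} ✓
  AB → possible child types {A, B, AB} ✓
  AO → possible child types {O, A, B, AB} ✓
  BB → possible child types {B} ✗
  BO → possible child types {O, B} ✗
  OO → possible child types {O, B} ✗

AA, AB, AO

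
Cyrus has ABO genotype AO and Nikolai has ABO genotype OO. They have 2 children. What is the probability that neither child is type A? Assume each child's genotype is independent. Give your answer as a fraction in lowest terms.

1/4

ABO cross AO × OO → 1/2 O, 1/2 A.
So P(type A) = 1/2 per child.
P(not type A) = 1/2 for one child; (1/2)^2 = 1/4.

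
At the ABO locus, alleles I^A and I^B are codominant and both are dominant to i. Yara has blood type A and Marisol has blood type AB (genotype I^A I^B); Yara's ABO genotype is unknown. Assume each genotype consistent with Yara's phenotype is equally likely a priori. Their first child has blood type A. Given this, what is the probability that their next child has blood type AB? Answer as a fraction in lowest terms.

3/8

Possible genotypes: Yara ∈ {I^A I^A, I^A i}; Marisol ∈ {I^A I^B}.
Weight each parental genotype pair by prior × P(type-A child):
  I^A I^A × I^A I^B: posterior weight 1/2; P(next child type AB) = 1/2.
  I^A i × I^A I^B: posterior weight 1/2; P(next child type AB) = 1/4.
Weighted sum = 3/8.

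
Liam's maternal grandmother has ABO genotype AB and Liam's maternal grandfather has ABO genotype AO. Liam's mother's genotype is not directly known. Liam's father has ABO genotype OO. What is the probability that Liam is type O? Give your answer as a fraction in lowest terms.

1/4

Liam's mother's ABO genotype from AB × AO: 1/4 AA, 1/4 AB, 1/4 AO, 1/4 BO.
Crossing each possibility with the father OO and summing P(type O): 1/4·0 + 1/4·0 + 1/4·1/2 + 1/4·1/2 = 1/4.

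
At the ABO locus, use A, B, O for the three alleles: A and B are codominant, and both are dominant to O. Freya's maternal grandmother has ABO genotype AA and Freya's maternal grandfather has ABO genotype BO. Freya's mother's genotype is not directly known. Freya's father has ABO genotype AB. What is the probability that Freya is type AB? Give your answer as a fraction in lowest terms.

Freya's mother's ABO genotype from AA × BO: 1/2 AB, 1/2 AO.
Crossing each possibility with the father AB and summing P(type AB): 1/2·1/2 + 1/2·1/4 = 3/8.

3/8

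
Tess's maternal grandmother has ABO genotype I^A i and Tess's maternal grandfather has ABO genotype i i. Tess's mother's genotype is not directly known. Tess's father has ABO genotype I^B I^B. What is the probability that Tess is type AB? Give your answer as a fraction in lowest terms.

Tess's mother's ABO genotype from I^A i × i i: 1/2 I^A i, 1/2 i i.
Crossing each possibility with the father I^B I^B and summing P(type AB): 1/2·1/2 + 1/2·0 = 1/4.

1/4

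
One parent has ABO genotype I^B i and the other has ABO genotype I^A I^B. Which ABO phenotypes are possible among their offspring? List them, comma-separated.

A, B, AB

Gametes from I^B i × I^A I^B give offspring ABO genotypes I^A I^B, I^A i, I^B I^B, I^B i, i.e. phenotypes A, B, AB.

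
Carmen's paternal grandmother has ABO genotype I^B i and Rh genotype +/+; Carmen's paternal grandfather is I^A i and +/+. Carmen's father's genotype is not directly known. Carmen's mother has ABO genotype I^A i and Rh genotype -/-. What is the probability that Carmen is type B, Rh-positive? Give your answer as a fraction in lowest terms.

Carmen's father's ABO genotype from I^B i × I^A i: 1/4 I^A I^B, 1/4 I^A i, 1/4 I^B i, 1/4 i i.
Crossing each possibility with the mother I^A i and summing P(type B): 1/4·1/4 + 1/4·0 + 1/4·1/4 + 1/4·0 = 1/8.
Similarly for Rh via the father's Rh distribution: P(Rh+) = 1.
Independent loci: 1/8 × 1 = 1/8.

1/8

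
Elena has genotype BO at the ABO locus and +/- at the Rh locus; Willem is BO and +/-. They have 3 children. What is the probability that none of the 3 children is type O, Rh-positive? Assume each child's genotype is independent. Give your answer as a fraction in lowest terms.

2197/4096

ABO cross BO × BO → 1/4 O, 3/4 B.
Rh cross +/- × +/- → 3/4 Rh+, 1/4 Rh-; so P(type O, Rh-positive) = 1/4 × 3/4 = 3/16 per child.
P(not type O, Rh-positive) = 13/16 for one child; (13/16)^3 = 2197/4096.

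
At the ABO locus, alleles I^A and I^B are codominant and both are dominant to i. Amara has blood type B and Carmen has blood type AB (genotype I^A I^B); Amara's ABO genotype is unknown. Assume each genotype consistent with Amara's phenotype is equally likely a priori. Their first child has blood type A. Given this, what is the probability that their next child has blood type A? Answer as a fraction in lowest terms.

Possible genotypes: Amara ∈ {I^B I^B, I^B i}; Carmen ∈ {I^A I^B}.
Weight each parental genotype pair by prior × P(type-A child):
  I^B i × I^A I^B: posterior weight 1; P(next child type A) = 1/4.
Weighted sum = 1/4.

1/4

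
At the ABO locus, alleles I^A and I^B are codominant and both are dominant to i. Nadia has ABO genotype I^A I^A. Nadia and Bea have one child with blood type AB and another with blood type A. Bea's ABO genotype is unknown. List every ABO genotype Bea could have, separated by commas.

For each candidate genotype of Bea, check whether crossing it with I^A I^A can produce every observed child phenotype.
  I^A I^A → possible child types {A} ✗
  I^A I^B → possible child types {A, AB} ✓
  I^A i → possible child types {A} ✗
  I^B I^B → possible child types {AB} ✗
  I^B i → possible child types {A, AB} ✓
  i i → possible child types {A} ✗

I^A I^B, I^B i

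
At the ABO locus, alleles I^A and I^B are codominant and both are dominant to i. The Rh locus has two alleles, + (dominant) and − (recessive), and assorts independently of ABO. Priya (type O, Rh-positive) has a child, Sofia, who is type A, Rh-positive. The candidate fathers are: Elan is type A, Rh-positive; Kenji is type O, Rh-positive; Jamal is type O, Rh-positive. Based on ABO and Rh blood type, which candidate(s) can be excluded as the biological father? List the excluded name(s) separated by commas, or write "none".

A candidate is excluded only if no genotype consistent with his phenotype could produce a type A, Rh-positive child with a type O, Rh-positive mother.
Kenji (type O, Rh+): no genotype consistent with that phenotype can produce a type-A Rh+ child with a type-O mother.
Jamal (type O, Rh+): no genotype consistent with that phenotype can produce a type-A Rh+ child with a type-O mother.

Kenji, Jamal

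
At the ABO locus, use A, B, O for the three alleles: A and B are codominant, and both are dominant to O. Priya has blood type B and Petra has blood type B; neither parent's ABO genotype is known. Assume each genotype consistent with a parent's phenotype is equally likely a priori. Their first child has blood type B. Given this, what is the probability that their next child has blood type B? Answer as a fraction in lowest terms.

19/20

Possible genotypes: Priya ∈ {BB, BO}; Petra ∈ {BB, BO}.
Weight each parental genotype pair by prior × P(type-B child):
  BB × BB: posterior weight 4/15; P(next child type B) = 1.
  BB × BO: posterior weight 4/15; P(next child type B) = 1.
  BO × BB: posterior weight 4/15; P(next child type B) = 1.
  BO × BO: posterior weight 1/5; P(next child type B) = 3/4.
Weighted sum = 19/20.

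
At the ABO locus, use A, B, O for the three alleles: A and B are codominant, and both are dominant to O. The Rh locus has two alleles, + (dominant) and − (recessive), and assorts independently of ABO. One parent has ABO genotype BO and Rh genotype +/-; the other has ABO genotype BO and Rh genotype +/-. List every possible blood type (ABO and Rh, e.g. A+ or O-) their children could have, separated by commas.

O+, O-, B+, B-

Gametes from BO × BO give offspring ABO genotypes BB, BO, OO, i.e. phenotypes O, B.
Rh cross +/- × +/- → phenotypes Rh+, Rh-.
Combining independently: O+, O-, B+, B-.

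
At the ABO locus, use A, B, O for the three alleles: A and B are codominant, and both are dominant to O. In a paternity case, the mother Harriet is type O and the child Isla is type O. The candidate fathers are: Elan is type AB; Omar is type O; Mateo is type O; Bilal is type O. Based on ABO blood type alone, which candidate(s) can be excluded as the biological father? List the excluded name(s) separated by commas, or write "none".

Elan

A candidate is excluded only if no genotype consistent with his phenotype could produce a type O child with a type O mother.
Elan (type AB): no genotype consistent with that phenotype can produce a type-O child with a type-O mother.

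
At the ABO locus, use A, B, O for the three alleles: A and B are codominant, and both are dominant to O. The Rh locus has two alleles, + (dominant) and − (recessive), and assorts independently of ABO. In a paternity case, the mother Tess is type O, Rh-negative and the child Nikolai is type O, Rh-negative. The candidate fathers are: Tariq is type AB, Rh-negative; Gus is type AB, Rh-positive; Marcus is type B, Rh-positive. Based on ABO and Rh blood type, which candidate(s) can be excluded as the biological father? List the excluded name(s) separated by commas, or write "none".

Tariq, Gus

A candidate is excluded only if no genotype consistent with his phenotype could produce a type O, Rh-negative child with a type O, Rh-negative mother.
Tariq (type AB, Rh-): no genotype consistent with that phenotype can produce a type-O Rh- child with a type-O mother.
Gus (type AB, Rh+): no genotype consistent with that phenotype can produce a type-O Rh- child with a type-O mother.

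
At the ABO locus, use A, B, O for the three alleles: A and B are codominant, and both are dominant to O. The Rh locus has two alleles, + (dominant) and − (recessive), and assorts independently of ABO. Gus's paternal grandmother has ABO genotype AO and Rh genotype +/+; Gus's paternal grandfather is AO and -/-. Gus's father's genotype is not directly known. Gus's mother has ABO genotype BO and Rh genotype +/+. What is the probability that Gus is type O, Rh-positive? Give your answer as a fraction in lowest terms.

1/4

Gus's father's ABO genotype from AO × AO: 1/4 AA, 1/2 AO, 1/4 OO.
Crossing each possibility with the mother BO and summing P(type O): 1/4·0 + 1/2·1/4 + 1/4·1/2 = 1/4.
Similarly for Rh via the father's Rh distribution: P(Rh+) = 1.
Independent loci: 1/4 × 1 = 1/4.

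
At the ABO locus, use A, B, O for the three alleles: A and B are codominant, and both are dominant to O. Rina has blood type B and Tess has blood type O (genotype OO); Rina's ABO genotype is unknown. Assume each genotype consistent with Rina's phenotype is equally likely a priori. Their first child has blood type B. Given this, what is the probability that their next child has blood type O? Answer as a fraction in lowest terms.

Possible genotypes: Rina ∈ {BB, BO}; Tess ∈ {OO}.
Weight each parental genotype pair by prior × P(type-B child):
  BB × OO: posterior weight 2/3; P(next child type O) = 0.
  BO × OO: posterior weight 1/3; P(next child type O) = 1/2.
Weighted sum = 1/6.

1/6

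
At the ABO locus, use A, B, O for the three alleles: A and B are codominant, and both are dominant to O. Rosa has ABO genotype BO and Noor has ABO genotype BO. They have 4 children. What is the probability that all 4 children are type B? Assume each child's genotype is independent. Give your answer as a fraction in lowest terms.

ABO cross BO × BO → 1/4 O, 3/4 B.
So P(type B) = 3/4 per child.
All 4 independent: (3/4)^4 = 81/256.

81/256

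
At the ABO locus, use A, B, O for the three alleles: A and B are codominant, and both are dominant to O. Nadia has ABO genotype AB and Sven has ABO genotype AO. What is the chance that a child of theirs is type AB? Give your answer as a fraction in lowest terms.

1/4

ABO cross AB × AO → offspring phenotypes: 1/2 A, 1/4 B, 1/4 AB.
So P(type AB) = 1/4.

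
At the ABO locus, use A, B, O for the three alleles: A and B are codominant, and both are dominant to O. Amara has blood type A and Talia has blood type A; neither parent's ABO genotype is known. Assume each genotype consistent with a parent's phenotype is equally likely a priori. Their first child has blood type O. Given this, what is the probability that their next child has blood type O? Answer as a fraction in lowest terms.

1/4

Possible genotypes: Amara ∈ {AA, AO}; Talia ∈ {AA, AO}.
Weight each parental genotype pair by prior × P(type-O child):
  AO × AO: posterior weight 1; P(next child type O) = 1/4.
Weighted sum = 1/4.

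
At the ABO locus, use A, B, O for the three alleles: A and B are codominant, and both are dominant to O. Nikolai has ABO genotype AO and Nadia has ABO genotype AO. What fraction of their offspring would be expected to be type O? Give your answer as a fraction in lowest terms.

ABO cross AO × AO → offspring phenotypes: 1/4 O, 3/4 A.
So P(type O) = 1/4.

1/4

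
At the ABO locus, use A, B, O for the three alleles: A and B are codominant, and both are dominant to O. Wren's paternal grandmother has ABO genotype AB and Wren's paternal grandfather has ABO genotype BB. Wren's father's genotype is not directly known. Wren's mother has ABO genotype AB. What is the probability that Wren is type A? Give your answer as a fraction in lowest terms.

Wren's father's ABO genotype from AB × BB: 1/2 AB, 1/2 BB.
Crossing each possibility with the mother AB and summing P(type A): 1/2·1/4 + 1/2·0 = 1/8.

1/8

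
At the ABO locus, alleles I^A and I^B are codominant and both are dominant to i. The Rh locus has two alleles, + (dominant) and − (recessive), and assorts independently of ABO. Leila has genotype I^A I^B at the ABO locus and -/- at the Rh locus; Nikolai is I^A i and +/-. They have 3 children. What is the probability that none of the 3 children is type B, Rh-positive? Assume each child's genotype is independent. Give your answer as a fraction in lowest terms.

ABO cross I^A I^B × I^A i → 1/2 A, 1/4 B, 1/4 AB.
Rh cross -/- × +/- → 1/2 Rh+, 1/2 Rh-; so P(type B, Rh-positive) = 1/4 × 1/2 = 1/8 per child.
P(not type B, Rh-positive) = 7/8 for one child; (7/8)^3 = 343/512.

343/512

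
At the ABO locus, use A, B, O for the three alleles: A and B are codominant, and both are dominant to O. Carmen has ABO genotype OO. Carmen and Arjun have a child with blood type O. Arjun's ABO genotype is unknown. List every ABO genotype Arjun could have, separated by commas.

For each candidate genotype of Arjun, check whether crossing it with OO can produce every observed child phenotype.
  AA → possible child types {A} ✗
  AB → possible child types {A, B} ✗
  AO → possible child types {O, A} ✓
  BB → possible child types {B} ✗
  BO → possible child types {O, B} ✓
  OO → possible child types {O} ✓

AO, BO, OO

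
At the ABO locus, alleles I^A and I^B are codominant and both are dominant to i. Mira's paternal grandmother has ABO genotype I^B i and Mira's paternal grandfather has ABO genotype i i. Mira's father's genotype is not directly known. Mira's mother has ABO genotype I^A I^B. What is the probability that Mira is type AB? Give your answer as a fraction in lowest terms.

1/8

Mira's father's ABO genotype from I^B i × i i: 1/2 I^B i, 1/2 i i.
Crossing each possibility with the mother I^A I^B and summing P(type AB): 1/2·1/4 + 1/2·0 = 1/8.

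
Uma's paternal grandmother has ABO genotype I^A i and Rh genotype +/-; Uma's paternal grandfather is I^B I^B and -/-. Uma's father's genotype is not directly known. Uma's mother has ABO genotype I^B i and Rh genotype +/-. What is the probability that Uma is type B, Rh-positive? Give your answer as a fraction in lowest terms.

25/64

Uma's father's ABO genotype from I^A i × I^B I^B: 1/2 I^A I^B, 1/2 I^B i.
Crossing each possibility with the mother I^B i and summing P(type B): 1/2·1/2 + 1/2·3/4 = 5/8.
Similarly for Rh via the father's Rh distribution: P(Rh+) = 5/8.
Independent loci: 5/8 × 5/8 = 25/64.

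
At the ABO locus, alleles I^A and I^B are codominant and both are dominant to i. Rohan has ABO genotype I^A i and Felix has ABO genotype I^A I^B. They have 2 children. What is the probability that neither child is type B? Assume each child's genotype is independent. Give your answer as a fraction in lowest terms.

ABO cross I^A i × I^A I^B → 1/2 A, 1/4 B, 1/4 AB.
So P(type B) = 1/4 per child.
P(not type B) = 3/4 for one child; (3/4)^2 = 9/16.

9/16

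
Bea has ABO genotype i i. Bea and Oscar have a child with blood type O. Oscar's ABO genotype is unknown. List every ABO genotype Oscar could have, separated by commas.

For each candidate genotype of Oscar, check whether crossing it with i i can produce every observed child phenotype.
  I^A I^A → possible child types {A} ✗
  I^A I^B → possible child types {A, B} ✗
  I^A i → possible child types {O, A} ✓
  I^B I^B → possible child types {B} ✗
  I^B i → possible child types {O, B} ✓
  i i → possible child types {O} ✓

I^A i, I^B i, i i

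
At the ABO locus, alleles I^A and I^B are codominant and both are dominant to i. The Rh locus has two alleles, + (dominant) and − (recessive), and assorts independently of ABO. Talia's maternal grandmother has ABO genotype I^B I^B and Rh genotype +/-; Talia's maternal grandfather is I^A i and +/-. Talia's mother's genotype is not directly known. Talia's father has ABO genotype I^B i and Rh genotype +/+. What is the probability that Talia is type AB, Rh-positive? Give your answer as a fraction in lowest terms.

Talia's mother's ABO genotype from I^B I^B × I^A i: 1/2 I^A I^B, 1/2 I^B i.
Crossing each possibility with the father I^B i and summing P(type AB): 1/2·1/4 + 1/2·0 = 1/8.
Similarly for Rh via the mother's Rh distribution: P(Rh+) = 1.
Independent loci: 1/8 × 1 = 1/8.

1/8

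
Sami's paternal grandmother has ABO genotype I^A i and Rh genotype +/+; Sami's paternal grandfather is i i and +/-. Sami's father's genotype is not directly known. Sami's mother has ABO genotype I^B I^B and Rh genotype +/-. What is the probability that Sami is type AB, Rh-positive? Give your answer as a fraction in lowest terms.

7/32

Sami's father's ABO genotype from I^A i × i i: 1/2 I^A i, 1/2 i i.
Crossing each possibility with the mother I^B I^B and summing P(type AB): 1/2·1/2 + 1/2·0 = 1/4.
Similarly for Rh via the father's Rh distribution: P(Rh+) = 7/8.
Independent loci: 1/4 × 7/8 = 7/32.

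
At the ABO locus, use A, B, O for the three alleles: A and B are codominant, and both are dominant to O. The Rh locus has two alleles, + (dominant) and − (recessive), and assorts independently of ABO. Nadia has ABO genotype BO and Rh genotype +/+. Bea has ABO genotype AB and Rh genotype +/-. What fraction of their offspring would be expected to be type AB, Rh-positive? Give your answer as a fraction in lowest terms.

1/4

ABO cross BO × AB → offspring phenotypes: 1/4 A, 1/2 B, 1/4 AB.
Rh cross +/+ × +/- → 1 Rh+.
Independent loci: P(type AB, Rh-positive) = 1/4 × 1 = 1/4.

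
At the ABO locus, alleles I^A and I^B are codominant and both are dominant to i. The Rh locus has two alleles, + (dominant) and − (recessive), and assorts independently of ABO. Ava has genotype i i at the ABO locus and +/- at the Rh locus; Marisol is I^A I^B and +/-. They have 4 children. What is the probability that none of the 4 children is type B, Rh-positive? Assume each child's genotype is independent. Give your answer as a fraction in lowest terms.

625/4096

ABO cross i i × I^A I^B → 1/2 A, 1/2 B.
Rh cross +/- × +/- → 3/4 Rh+, 1/4 Rh-; so P(type B, Rh-positive) = 1/2 × 3/4 = 3/8 per child.
P(not type B, Rh-positive) = 5/8 for one child; (5/8)^4 = 625/4096.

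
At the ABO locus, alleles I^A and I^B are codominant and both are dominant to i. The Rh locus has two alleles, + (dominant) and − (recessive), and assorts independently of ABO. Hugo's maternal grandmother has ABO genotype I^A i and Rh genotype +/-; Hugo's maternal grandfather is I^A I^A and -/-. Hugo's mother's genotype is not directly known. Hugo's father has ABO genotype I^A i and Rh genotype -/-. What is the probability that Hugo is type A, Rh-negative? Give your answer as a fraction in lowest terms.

Hugo's mother's ABO genotype from I^A i × I^A I^A: 1/2 I^A I^A, 1/2 I^A i.
Crossing each possibility with the father I^A i and summing P(type A): 1/2·1 + 1/2·3/4 = 7/8.
Similarly for Rh via the mother's Rh distribution: P(Rh-) = 3/4.
Independent loci: 7/8 × 3/4 = 21/32.

21/32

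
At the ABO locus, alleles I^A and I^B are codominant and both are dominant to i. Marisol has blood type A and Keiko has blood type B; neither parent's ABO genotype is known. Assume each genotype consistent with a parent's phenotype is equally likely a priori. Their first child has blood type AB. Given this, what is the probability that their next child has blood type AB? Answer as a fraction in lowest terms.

Possible genotypes: Marisol ∈ {I^A I^A, I^A i}; Keiko ∈ {I^B I^B, I^B i}.
Weight each parental genotype pair by prior × P(type-AB child):
  I^A I^A × I^B I^B: posterior weight 4/9; P(next child type AB) = 1.
  I^A I^A × I^B i: posterior weight 2/9; P(next child type AB) = 1/2.
  I^A i × I^B I^B: posterior weight 2/9; P(next child type AB) = 1/2.
  I^A i × I^B i: posterior weight 1/9; P(next child type AB) = 1/4.
Weighted sum = 25/36.

25/36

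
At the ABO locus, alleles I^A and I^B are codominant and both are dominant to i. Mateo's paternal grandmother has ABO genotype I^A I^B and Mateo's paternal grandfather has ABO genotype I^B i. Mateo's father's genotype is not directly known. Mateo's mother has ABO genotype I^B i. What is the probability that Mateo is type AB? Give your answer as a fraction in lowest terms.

1/8

Mateo's father's ABO genotype from I^A I^B × I^B i: 1/4 I^A I^B, 1/4 I^A i, 1/4 I^B I^B, 1/4 I^B i.
Crossing each possibility with the mother I^B i and summing P(type AB): 1/4·1/4 + 1/4·1/4 + 1/4·0 + 1/4·0 = 1/8.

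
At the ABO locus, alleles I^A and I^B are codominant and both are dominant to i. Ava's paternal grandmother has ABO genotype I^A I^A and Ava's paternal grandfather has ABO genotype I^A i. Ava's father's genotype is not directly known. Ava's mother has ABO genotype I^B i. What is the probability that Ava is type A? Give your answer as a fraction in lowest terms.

3/8

Ava's father's ABO genotype from I^A I^A × I^A i: 1/2 I^A I^A, 1/2 I^A i.
Crossing each possibility with the mother I^B i and summing P(type A): 1/2·1/2 + 1/2·1/4 = 3/8.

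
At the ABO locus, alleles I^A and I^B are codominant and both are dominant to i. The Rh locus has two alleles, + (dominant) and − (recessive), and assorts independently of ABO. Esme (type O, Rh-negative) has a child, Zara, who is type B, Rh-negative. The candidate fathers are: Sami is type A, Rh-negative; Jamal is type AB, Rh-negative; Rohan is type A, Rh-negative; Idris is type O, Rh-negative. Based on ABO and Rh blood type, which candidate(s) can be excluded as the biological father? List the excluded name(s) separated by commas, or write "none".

A candidate is excluded only if no genotype consistent with his phenotype could produce a type B, Rh-negative child with a type O, Rh-negative mother.
Sami (type A, Rh-): no genotype consistent with that phenotype can produce a type-B Rh- child with a type-O mother.
Rohan (type A, Rh-): no genotype consistent with that phenotype can produce a type-B Rh- child with a type-O mother.
Idris (type O, Rh-): no genotype consistent with that phenotype can produce a type-B Rh- child with a type-O mother.

Sami, Rohan, Idris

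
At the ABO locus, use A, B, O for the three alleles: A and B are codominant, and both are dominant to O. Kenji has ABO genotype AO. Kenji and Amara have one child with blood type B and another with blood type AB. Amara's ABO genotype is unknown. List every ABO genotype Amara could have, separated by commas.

AB, BB, BO

For each candidate genotype of Amara, check whether crossing it with AO can produce every observed child phenotype.
  AA → possible child types {A} ✗
  AB → possible child types {A, B, AB} ✓
  AO → possible child types {O, A} ✗
  BB → possible child types {B, AB} ✓
  BO → possible child types {O, A, B, AB} ✓
  OO → possible child types {O, A} ✗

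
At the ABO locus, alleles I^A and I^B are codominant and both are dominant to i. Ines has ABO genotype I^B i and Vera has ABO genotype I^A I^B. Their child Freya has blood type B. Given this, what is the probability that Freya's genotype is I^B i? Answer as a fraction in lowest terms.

1/2

Cross I^B i × I^A I^B → 1/4 I^A I^B, 1/4 I^A i, 1/4 I^B I^B, 1/4 I^B i.
Type-B genotypes among offspring: I^B I^B (1/4), I^B i (1/4); total 1/2.
P(I^B i | type B) = (1/4) / (1/2) = 1/2.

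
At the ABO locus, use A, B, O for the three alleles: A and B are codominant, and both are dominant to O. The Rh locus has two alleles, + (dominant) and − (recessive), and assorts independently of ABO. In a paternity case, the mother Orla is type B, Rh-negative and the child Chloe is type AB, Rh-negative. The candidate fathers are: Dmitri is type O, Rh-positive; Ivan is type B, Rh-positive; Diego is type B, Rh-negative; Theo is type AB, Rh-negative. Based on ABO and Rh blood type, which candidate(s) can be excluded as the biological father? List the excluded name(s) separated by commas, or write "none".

A candidate is excluded only if no genotype consistent with his phenotype could produce a type AB, Rh-negative child with a type B, Rh-negative mother.
Dmitri (type O, Rh+): no genotype consistent with that phenotype can produce a type-AB Rh- child with a type-B mother.
Ivan (type B, Rh+): no genotype consistent with that phenotype can produce a type-AB Rh- child with a type-B mother.
Diego (type B, Rh-): no genotype consistent with that phenotype can produce a type-AB Rh- child with a type-B mother.

Dmitri, Ivan, Diego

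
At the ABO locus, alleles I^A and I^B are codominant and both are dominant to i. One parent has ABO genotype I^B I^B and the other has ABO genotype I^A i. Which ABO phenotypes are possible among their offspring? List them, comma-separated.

Gametes from I^B I^B × I^A i give offspring ABO genotypes I^A I^B, I^B i, i.e. phenotypes B, AB.

B, AB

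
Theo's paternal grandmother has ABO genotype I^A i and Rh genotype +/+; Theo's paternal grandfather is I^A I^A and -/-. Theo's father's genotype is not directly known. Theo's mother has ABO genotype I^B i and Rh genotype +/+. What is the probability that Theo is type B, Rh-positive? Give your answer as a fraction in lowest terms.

Theo's father's ABO genotype from I^A i × I^A I^A: 1/2 I^A I^A, 1/2 I^A i.
Crossing each possibility with the mother I^B i and summing P(type B): 1/2·0 + 1/2·1/4 = 1/8.
Similarly for Rh via the father's Rh distribution: P(Rh+) = 1.
Independent loci: 1/8 × 1 = 1/8.

1/8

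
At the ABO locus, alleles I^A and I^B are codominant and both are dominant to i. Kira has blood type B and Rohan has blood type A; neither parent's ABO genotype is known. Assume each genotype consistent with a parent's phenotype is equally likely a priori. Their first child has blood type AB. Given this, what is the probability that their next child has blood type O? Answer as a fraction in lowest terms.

1/36

Possible genotypes: Kira ∈ {I^B I^B, I^B i}; Rohan ∈ {I^A I^A, I^A i}.
Weight each parental genotype pair by prior × P(type-AB child):
  I^B I^B × I^A I^A: posterior weight 4/9; P(next child type O) = 0.
  I^B I^B × I^A i: posterior weight 2/9; P(next child type O) = 0.
  I^B i × I^A I^A: posterior weight 2/9; P(next child type O) = 0.
  I^B i × I^A i: posterior weight 1/9; P(next child type O) = 1/4.
Weighted sum = 1/36.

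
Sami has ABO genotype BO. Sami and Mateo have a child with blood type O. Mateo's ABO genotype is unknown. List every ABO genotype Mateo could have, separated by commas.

AO, BO, OO

For each candidate genotype of Mateo, check whether crossing it with BO can produce every observed child phenotype.
  AA → possible child types {A, AB} ✗
  AB → possible child types {A, B, AB} ✗
  AO → possible child types {O, A, B, AB} ✓
  BB → possible child types {B} ✗
  BO → possible child types {O, B} ✓
  OO → possible child types {O, B} ✓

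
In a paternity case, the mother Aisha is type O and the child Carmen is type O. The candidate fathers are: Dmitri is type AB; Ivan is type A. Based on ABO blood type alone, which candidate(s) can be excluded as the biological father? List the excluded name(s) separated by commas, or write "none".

A candidate is excluded only if no genotype consistent with his phenotype could produce a type O child with a type O mother.
Dmitri (type AB): no genotype consistent with that phenotype can produce a type-O child with a type-O mother.

Dmitri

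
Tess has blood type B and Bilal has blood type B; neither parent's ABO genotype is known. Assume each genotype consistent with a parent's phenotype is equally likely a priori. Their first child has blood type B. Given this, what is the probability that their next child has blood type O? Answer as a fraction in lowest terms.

1/20

Possible genotypes: Tess ∈ {I^B I^B, I^B i}; Bilal ∈ {I^B I^B, I^B i}.
Weight each parental genotype pair by prior × P(type-B child):
  I^B I^B × I^B I^B: posterior weight 4/15; P(next child type O) = 0.
  I^B I^B × I^B i: posterior weight 4/15; P(next child type O) = 0.
  I^B i × I^B I^B: posterior weight 4/15; P(next child type O) = 0.
  I^B i × I^B i: posterior weight 1/5; P(next child type O) = 1/4.
Weighted sum = 1/20.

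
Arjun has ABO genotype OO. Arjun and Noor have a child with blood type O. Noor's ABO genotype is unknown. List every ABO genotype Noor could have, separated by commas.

AO, BO, OO

For each candidate genotype of Noor, check whether crossing it with OO can produce every observed child phenotype.
  AA → possible child types {A} ✗
  AB → possible child types {A, B} ✗
  AO → possible child types {O, A} ✓
  BB → possible child types {B} ✗
  BO → possible child types {O, B} ✓
  OO → possible child types {O} ✓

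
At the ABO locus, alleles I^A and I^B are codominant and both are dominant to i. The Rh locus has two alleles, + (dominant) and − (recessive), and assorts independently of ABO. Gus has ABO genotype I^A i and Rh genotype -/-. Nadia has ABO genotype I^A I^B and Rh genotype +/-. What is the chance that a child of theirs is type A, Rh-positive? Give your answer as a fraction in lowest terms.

1/4

ABO cross I^A i × I^A I^B → offspring phenotypes: 1/2 A, 1/4 B, 1/4 AB.
Rh cross -/- × +/- → 1/2 Rh+, 1/2 Rh-.
Independent loci: P(type A, Rh-positive) = 1/2 × 1/2 = 1/4.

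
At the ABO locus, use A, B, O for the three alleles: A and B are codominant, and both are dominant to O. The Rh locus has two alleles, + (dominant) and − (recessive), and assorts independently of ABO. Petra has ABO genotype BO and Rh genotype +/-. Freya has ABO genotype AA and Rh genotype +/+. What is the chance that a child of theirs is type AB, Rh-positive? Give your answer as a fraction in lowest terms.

1/2

ABO cross BO × AA → offspring phenotypes: 1/2 A, 1/2 AB.
Rh cross +/- × +/+ → 1 Rh+.
Independent loci: P(type AB, Rh-positive) = 1/2 × 1 = 1/2.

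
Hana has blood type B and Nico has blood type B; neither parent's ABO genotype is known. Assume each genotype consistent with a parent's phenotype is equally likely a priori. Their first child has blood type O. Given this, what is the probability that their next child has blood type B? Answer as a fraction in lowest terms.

Possible genotypes: Hana ∈ {I^B I^B, I^B i}; Nico ∈ {I^B I^B, I^B i}.
Weight each parental genotype pair by prior × P(type-O child):
  I^B i × I^B i: posterior weight 1; P(next child type B) = 3/4.
Weighted sum = 3/4.

3/4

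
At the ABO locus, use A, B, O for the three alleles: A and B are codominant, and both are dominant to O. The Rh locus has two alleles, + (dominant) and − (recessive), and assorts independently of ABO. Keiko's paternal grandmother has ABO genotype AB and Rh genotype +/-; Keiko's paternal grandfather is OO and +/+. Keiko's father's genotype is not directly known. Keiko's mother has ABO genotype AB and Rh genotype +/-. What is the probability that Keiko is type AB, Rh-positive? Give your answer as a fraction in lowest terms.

7/32

Keiko's father's ABO genotype from AB × OO: 1/2 AO, 1/2 BO.
Crossing each possibility with the mother AB and summing P(type AB): 1/2·1/4 + 1/2·1/4 = 1/4.
Similarly for Rh via the father's Rh distribution: P(Rh+) = 7/8.
Independent loci: 1/4 × 7/8 = 7/32.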